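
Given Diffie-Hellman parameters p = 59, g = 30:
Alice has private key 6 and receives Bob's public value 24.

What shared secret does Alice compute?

Step 1: s = B^a mod p = 24^6 mod 59.
  24^1 mod 59 = 24
  24^2 mod 59 = (24 * 24) mod 59 = 45
  24^3 mod 59 = (45 * 24) mod 59 = 18
  24^4 mod 59 = (18 * 24) mod 59 = 19
  24^5 mod 59 = (19 * 24) mod 59 = 43
  24^6 mod 59 = (43 * 24) mod 59 = 29
Result: shared secret = 29.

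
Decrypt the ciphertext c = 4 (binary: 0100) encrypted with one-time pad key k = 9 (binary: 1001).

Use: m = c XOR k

Step 1: XOR ciphertext with key:
  Ciphertext: 0100
  Key:        1001
  XOR:        1101
Step 2: Plaintext = 1101 = 13 in decimal.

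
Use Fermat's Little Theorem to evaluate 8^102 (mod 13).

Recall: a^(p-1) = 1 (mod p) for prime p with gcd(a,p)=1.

Step 1: Since 13 is prime, by Fermat's Little Theorem: 8^12 = 1 (mod 13).
Step 2: Reduce exponent: 102 mod 12 = 6.
Step 3: So 8^102 = 8^6 (mod 13).
Step 4: 8^6 mod 13 = 12.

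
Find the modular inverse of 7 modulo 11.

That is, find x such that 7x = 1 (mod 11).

Step 1: We need x such that 7 * x = 1 (mod 11).
Step 2: Using the extended Euclidean algorithm or trial:
  7 * 8 = 56 = 5 * 11 + 1.
Step 3: Since 56 mod 11 = 1, the inverse is x = 8.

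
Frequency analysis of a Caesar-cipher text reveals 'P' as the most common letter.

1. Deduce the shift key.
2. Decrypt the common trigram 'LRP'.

Step 1: In English, 'E' is the most frequent letter (12.7%).
Step 2: The most frequent ciphertext letter is 'P' (position 15).
Step 3: Shift = (15 - 4) mod 26 = 11.
Step 4: Decrypt 'LRP' by shifting back 11:
  L -> A
  R -> G
  P -> E
Step 5: 'LRP' decrypts to 'AGE'.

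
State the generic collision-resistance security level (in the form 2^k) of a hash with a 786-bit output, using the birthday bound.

Step 1: The birthday paradox gives collision probability ~50% after sqrt(2^n) = 2^(n/2) hashes.
Step 2: For 786-bit output: 2^(786/2) = 2^393.
Step 3: Approximately 2^393 hash computations needed.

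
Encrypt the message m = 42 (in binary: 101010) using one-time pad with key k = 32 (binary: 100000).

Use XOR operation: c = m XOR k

Step 1: Write out the XOR operation bit by bit:
  Message: 101010
  Key:     100000
  XOR:     001010
Step 2: Convert to decimal: 001010 = 10.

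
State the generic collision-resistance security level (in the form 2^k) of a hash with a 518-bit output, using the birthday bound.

Step 1: The birthday paradox gives collision probability ~50% after sqrt(2^n) = 2^(n/2) hashes.
Step 2: For 518-bit output: 2^(518/2) = 2^259.
Step 3: Approximately 2^259 hash computations needed.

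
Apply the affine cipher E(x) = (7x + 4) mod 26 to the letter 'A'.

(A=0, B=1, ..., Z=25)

Step 1: Convert 'A' to number: x = 0.
Step 2: E(0) = (7 * 0 + 4) mod 26 = 4 mod 26 = 4.
Step 3: Convert 4 back to letter: E.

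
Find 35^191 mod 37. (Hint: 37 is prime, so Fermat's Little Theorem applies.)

Step 1: Since 37 is prime, by Fermat's Little Theorem: 35^36 = 1 (mod 37).
Step 2: Reduce exponent: 191 mod 36 = 11.
Step 3: So 35^191 = 35^11 (mod 37).
Step 4: 35^11 mod 37 = 24.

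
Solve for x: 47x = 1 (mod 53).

Step 1: We need x such that 47 * x = 1 (mod 53).
Step 2: Using the extended Euclidean algorithm or trial:
  47 * 44 = 2068 = 39 * 53 + 1.
Step 3: Since 2068 mod 53 = 1, the inverse is x = 44.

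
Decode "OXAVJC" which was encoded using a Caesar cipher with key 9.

Step 1: Reverse the shift by subtracting 9 from each letter position.
  O (position 14) -> position (14-9) mod 26 = 5 -> F
  X (position 23) -> position (23-9) mod 26 = 14 -> O
  A (position 0) -> position (0-9) mod 26 = 17 -> R
  V (position 21) -> position (21-9) mod 26 = 12 -> M
  J (position 9) -> position (9-9) mod 26 = 0 -> A
  C (position 2) -> position (2-9) mod 26 = 19 -> T
Decrypted message: FORMAT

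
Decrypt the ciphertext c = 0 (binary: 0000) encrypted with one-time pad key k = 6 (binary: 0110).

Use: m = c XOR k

Step 1: XOR ciphertext with key:
  Ciphertext: 0000
  Key:        0110
  XOR:        0110
Step 2: Plaintext = 0110 = 6 in decimal.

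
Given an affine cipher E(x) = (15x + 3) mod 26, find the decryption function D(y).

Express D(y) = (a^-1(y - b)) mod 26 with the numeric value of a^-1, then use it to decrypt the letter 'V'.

Step 1: Find a^-1, the modular inverse of 15 mod 26.
Step 2: We need 15 * a^-1 = 1 (mod 26).
Step 3: 15 * 7 = 105 = 4 * 26 + 1, so a^-1 = 7.
Step 4: D(y) = 7(y - 3) mod 26.
Step 5: Apply to 'V' (y = 21): D(21) = 7 * (21 - 3) mod 26 = 7 * 18 mod 26 = 22 -> 'W'.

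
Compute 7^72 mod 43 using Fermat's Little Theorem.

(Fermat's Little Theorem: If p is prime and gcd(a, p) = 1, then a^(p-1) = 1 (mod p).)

Step 1: Since 43 is prime, by Fermat's Little Theorem: 7^42 = 1 (mod 43).
Step 2: Reduce exponent: 72 mod 42 = 30.
Step 3: So 7^72 = 7^30 (mod 43).
Step 4: 7^30 mod 43 = 1.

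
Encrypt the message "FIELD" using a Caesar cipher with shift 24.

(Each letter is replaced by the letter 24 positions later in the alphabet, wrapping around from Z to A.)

Step 1: For each letter, shift forward by 24 positions (mod 26).
  F (position 5) -> position (5+24) mod 26 = 3 -> D
  I (position 8) -> position (8+24) mod 26 = 6 -> G
  E (position 4) -> position (4+24) mod 26 = 2 -> C
  L (position 11) -> position (11+24) mod 26 = 9 -> J
  D (position 3) -> position (3+24) mod 26 = 1 -> B
Result: DGCJB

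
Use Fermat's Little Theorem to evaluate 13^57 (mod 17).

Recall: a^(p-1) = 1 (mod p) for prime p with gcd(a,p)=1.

Step 1: Since 17 is prime, by Fermat's Little Theorem: 13^16 = 1 (mod 17).
Step 2: Reduce exponent: 57 mod 16 = 9.
Step 3: So 13^57 = 13^9 (mod 17).
Step 4: 13^9 mod 17 = 13.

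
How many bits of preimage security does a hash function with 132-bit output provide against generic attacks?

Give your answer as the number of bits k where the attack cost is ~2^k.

Step 1: The hash has a 132-bit output.
Step 2: Preimage resistance means: given a digest h(x), it should be infeasible to find any input that hashes to it.
With a 132-bit output there are 2^132 possible digests, so a generic brute-force preimage search costs about 2^132 evaluations.
Step 3: Security level = 132 bits.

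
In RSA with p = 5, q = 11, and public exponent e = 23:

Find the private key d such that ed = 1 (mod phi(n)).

Step 1: n = 5 * 11 = 55.
Step 2: phi(n) = 4 * 10 = 40.
Step 3: Find d such that 23 * d = 1 (mod 40).
Step 4: d = 23^(-1) mod 40 = 7.
Verification: 23 * 7 = 161 = 4 * 40 + 1.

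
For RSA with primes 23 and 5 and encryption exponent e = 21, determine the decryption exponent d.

Step 1: n = 23 * 5 = 115.
Step 2: phi(n) = 22 * 4 = 88.
Step 3: Find d such that 21 * d = 1 (mod 88).
Step 4: d = 21^(-1) mod 88 = 21.
Verification: 21 * 21 = 441 = 5 * 88 + 1.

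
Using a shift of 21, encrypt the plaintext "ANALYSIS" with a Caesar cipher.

Step 1: For each letter, shift forward by 21 positions (mod 26).
  A (position 0) -> position (0+21) mod 26 = 21 -> V
  N (position 13) -> position (13+21) mod 26 = 8 -> I
  A (position 0) -> position (0+21) mod 26 = 21 -> V
  L (position 11) -> position (11+21) mod 26 = 6 -> G
  Y (position 24) -> position (24+21) mod 26 = 19 -> T
  S (position 18) -> position (18+21) mod 26 = 13 -> N
  I (position 8) -> position (8+21) mod 26 = 3 -> D
  S (position 18) -> position (18+21) mod 26 = 13 -> N
Result: VIVGTNDN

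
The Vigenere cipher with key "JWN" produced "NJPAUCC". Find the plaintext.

Step 1: Extend key: JWNJWNJ
Step 2: Decrypt each letter (c - k) mod 26:
  N(13) - J(9) = (13-9) mod 26 = 4 = E
  J(9) - W(22) = (9-22) mod 26 = 13 = N
  P(15) - N(13) = (15-13) mod 26 = 2 = C
  A(0) - J(9) = (0-9) mod 26 = 17 = R
  U(20) - W(22) = (20-22) mod 26 = 24 = Y
  C(2) - N(13) = (2-13) mod 26 = 15 = P
  C(2) - J(9) = (2-9) mod 26 = 19 = T
Plaintext: ENCRYPT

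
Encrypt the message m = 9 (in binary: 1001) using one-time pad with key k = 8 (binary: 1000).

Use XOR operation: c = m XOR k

Step 1: Write out the XOR operation bit by bit:
  Message: 1001
  Key:     1000
  XOR:     0001
Step 2: Convert to decimal: 0001 = 1.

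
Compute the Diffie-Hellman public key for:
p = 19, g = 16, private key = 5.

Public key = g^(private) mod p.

Step 1: A = g^a mod p = 16^5 mod 19.
  16^1 mod 19 = 16
  16^2 mod 19 = (16 * 16) mod 19 = 9
  16^3 mod 19 = (9 * 16) mod 19 = 11
  16^4 mod 19 = (11 * 16) mod 19 = 5
  16^5 mod 19 = (5 * 16) mod 19 = 4
Result: A = 4.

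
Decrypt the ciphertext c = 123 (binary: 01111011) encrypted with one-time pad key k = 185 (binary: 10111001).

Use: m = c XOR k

Step 1: XOR ciphertext with key:
  Ciphertext: 01111011
  Key:        10111001
  XOR:        11000010
Step 2: Plaintext = 11000010 = 194 in decimal.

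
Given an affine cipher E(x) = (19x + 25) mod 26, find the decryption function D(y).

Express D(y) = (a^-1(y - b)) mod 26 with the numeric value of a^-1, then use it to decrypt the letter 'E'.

Step 1: Find a^-1, the modular inverse of 19 mod 26.
Step 2: We need 19 * a^-1 = 1 (mod 26).
Step 3: 19 * 11 = 209 = 8 * 26 + 1, so a^-1 = 11.
Step 4: D(y) = 11(y - 25) mod 26.
Step 5: Apply to 'E' (y = 4): D(4) = 11 * (4 - 25) mod 26 = 11 * -21 mod 26 = 3 -> 'D'.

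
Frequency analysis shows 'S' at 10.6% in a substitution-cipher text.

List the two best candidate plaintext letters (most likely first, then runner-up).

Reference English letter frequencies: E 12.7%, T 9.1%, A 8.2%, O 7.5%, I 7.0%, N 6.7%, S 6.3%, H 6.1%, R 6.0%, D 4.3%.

Step 1: Observed frequency of 'S' is 10.6%.
Step 2: Compute distances to each reference frequency and sort:
  T (9.1%): difference = 1.5% <-- BEST
  E (12.7%): difference = 2.1% <-- RUNNER-UP
  A (8.2%): difference = 2.4%
  O (7.5%): difference = 3.1%
  I (7.0%): difference = 3.6%
Step 3: Most likely is 'T' (9.1%, diff 1.5%); second most likely is 'E' (12.7%, diff 2.1%).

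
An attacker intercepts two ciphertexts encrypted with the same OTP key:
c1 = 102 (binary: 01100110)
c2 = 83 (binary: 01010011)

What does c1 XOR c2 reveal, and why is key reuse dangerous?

Step 1: c1 XOR c2 = (m1 XOR k) XOR (m2 XOR k).
Step 2: By XOR associativity/commutativity: = m1 XOR m2 XOR k XOR k = m1 XOR m2.
Step 3: 01100110 XOR 01010011 = 00110101 = 53.
Step 4: The key cancels out! An attacker learns m1 XOR m2 = 53, revealing the relationship between plaintexts.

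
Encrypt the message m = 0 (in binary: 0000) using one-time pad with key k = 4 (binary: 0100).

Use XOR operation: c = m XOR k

Step 1: Write out the XOR operation bit by bit:
  Message: 0000
  Key:     0100
  XOR:     0100
Step 2: Convert to decimal: 0100 = 4.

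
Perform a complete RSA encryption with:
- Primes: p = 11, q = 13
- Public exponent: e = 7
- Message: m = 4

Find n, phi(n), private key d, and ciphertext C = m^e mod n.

Step 1: n = 11 * 13 = 143.
Step 2: phi(n) = (11-1)(13-1) = 10 * 12 = 120.
Step 3: Find d = 7^(-1) mod 120 = 103.
  Verify: 7 * 103 = 721 = 1 (mod 120).
Step 4: C = 4^7 mod 143 = 82.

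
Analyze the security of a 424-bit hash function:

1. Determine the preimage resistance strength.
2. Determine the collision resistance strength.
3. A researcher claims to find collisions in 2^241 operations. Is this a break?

Step 1: Preimage resistance requires brute-force of 2^424 operations.
Step 2: Collision resistance (birthday bound) = 2^(424/2) = 2^212.
Step 3: The claimed attack costs 2^241 operations.
Step 4: Since 2^241 >= 2^212, the claimed attack is no faster than the generic birthday attack, so this does not break collision resistance.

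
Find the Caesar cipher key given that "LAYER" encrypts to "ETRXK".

Step 1: Compare first letters: L (position 11) -> E (position 4).
Step 2: Shift = (4 - 11) mod 26 = 19.
The shift value is 19.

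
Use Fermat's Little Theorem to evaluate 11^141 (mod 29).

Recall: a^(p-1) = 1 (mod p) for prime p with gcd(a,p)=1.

Step 1: Since 29 is prime, by Fermat's Little Theorem: 11^28 = 1 (mod 29).
Step 2: Reduce exponent: 141 mod 28 = 1.
Step 3: So 11^141 = 11^1 (mod 29).
Step 4: 11^1 mod 29 = 11.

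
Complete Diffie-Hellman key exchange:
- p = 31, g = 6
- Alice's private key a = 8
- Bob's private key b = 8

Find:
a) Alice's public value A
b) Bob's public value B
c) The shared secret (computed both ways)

Step 1: A = g^a mod p = 6^8 mod 31 = 5.
Step 2: B = g^b mod p = 6^8 mod 31 = 5.
Step 3: Alice computes s = B^a mod p = 5^8 mod 31 = 25.
Step 4: Bob computes s = A^b mod p = 5^8 mod 31 = 25.
Both sides agree: shared secret = 25.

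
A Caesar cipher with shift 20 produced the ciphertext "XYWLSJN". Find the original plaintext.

Step 1: Reverse the shift by subtracting 20 from each letter position.
  X (position 23) -> position (23-20) mod 26 = 3 -> D
  Y (position 24) -> position (24-20) mod 26 = 4 -> E
  W (position 22) -> position (22-20) mod 26 = 2 -> C
  L (position 11) -> position (11-20) mod 26 = 17 -> R
  S (position 18) -> position (18-20) mod 26 = 24 -> Y
  J (position 9) -> position (9-20) mod 26 = 15 -> P
  N (position 13) -> position (13-20) mod 26 = 19 -> T
Decrypted message: DECRYPT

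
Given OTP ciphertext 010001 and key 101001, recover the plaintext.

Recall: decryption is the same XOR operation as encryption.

Step 1: XOR ciphertext with key:
  Ciphertext: 010001
  Key:        101001
  XOR:        111000
Step 2: Plaintext = 111000 = 56 in decimal.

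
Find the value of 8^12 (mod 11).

Step 1: Compute 8^12 mod 11 step by step, reducing modulo 11 at each step.
  8^1 mod 11 = 8
  8^2 mod 11 = (8 * 8) mod 11 = 9
  8^3 mod 11 = (9 * 8) mod 11 = 6
  8^4 mod 11 = (6 * 8) mod 11 = 4
  8^5 mod 11 = (4 * 8) mod 11 = 10
  8^6 mod 11 = (10 * 8) mod 11 = 3
  8^7 mod 11 = (3 * 8) mod 11 = 2
  8^8 mod 11 = (2 * 8) mod 11 = 5
  8^9 mod 11 = (5 * 8) mod 11 = 7
  8^10 mod 11 = (7 * 8) mod 11 = 1
  8^11 mod 11 = (1 * 8) mod 11 = 8
  8^12 mod 11 = (8 * 8) mod 11 = 9
Step 2: Result = 9.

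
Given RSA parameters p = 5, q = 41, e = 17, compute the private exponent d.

Step 1: n = 5 * 41 = 205.
Step 2: phi(n) = 4 * 40 = 160.
Step 3: Find d such that 17 * d = 1 (mod 160).
Step 4: d = 17^(-1) mod 160 = 113.
Verification: 17 * 113 = 1921 = 12 * 160 + 1.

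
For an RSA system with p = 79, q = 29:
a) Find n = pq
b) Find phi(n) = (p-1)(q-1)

Step 1: n = p * q = 79 * 29 = 2291.
Step 2: phi(n) = (p-1)(q-1) = 78 * 28 = 2184.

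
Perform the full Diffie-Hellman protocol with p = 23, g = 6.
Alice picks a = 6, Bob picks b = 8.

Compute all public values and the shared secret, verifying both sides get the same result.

Step 1: A = g^a mod p = 6^6 mod 23 = 12.
Step 2: B = g^b mod p = 6^8 mod 23 = 18.
Step 3: Alice computes s = B^a mod p = 18^6 mod 23 = 8.
Step 4: Bob computes s = A^b mod p = 12^8 mod 23 = 8.
Both sides agree: shared secret = 8.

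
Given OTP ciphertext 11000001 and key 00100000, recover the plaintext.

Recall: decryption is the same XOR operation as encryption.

Step 1: XOR ciphertext with key:
  Ciphertext: 11000001
  Key:        00100000
  XOR:        11100001
Step 2: Plaintext = 11100001 = 225 in decimal.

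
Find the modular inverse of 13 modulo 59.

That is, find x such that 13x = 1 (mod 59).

Step 1: We need x such that 13 * x = 1 (mod 59).
Step 2: Using the extended Euclidean algorithm or trial:
  13 * 50 = 650 = 11 * 59 + 1.
Step 3: Since 650 mod 59 = 1, the inverse is x = 50.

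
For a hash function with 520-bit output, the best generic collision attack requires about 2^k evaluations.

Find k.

Step 1: The hash has a 520-bit output.
Step 2: Collision resistance means it should be infeasible to find any x != y with h(x) = h(y).
By the birthday bound, a generic collision search succeeds after about sqrt(2^520) = 2^(520/2) = 2^260 evaluations.
Step 3: Security level = 260 bits.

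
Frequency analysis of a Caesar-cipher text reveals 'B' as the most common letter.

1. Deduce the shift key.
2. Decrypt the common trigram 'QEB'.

Step 1: In English, 'E' is the most frequent letter (12.7%).
Step 2: The most frequent ciphertext letter is 'B' (position 1).
Step 3: Shift = (1 - 4) mod 26 = 23.
Step 4: Decrypt 'QEB' by shifting back 23:
  Q -> T
  E -> H
  B -> E
Step 5: 'QEB' decrypts to 'THE'.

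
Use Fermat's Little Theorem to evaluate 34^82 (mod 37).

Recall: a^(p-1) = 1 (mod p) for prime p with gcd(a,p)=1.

Step 1: Since 37 is prime, by Fermat's Little Theorem: 34^36 = 1 (mod 37).
Step 2: Reduce exponent: 82 mod 36 = 10.
Step 3: So 34^82 = 34^10 (mod 37).
Step 4: 34^10 mod 37 = 34.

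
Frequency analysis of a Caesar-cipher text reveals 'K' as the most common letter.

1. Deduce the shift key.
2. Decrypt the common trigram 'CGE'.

Step 1: In English, 'E' is the most frequent letter (12.7%).
Step 2: The most frequent ciphertext letter is 'K' (position 10).
Step 3: Shift = (10 - 4) mod 26 = 6.
Step 4: Decrypt 'CGE' by shifting back 6:
  C -> W
  G -> A
  E -> Y
Step 5: 'CGE' decrypts to 'WAY'.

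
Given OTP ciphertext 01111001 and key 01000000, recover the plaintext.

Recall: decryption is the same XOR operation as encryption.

Step 1: XOR ciphertext with key:
  Ciphertext: 01111001
  Key:        01000000
  XOR:        00111001
Step 2: Plaintext = 00111001 = 57 in decimal.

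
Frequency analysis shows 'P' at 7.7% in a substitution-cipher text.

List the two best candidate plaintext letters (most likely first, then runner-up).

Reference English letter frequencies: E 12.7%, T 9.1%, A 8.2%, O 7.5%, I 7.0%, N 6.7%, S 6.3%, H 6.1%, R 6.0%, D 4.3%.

Step 1: Observed frequency of 'P' is 7.7%.
Step 2: Compute distances to each reference frequency and sort:
  O (7.5%): difference = 0.2% <-- BEST
  A (8.2%): difference = 0.5% <-- RUNNER-UP
  I (7.0%): difference = 0.7%
  N (6.7%): difference = 1.0%
  T (9.1%): difference = 1.4%
Step 3: Most likely is 'O' (7.5%, diff 0.2%); second most likely is 'A' (8.2%, diff 0.5%).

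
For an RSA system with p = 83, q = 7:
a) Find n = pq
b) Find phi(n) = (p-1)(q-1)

Step 1: n = p * q = 83 * 7 = 581.
Step 2: phi(n) = (p-1)(q-1) = 82 * 6 = 492.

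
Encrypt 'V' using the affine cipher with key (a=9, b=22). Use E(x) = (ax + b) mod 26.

Step 1: Convert 'V' to number: x = 21.
Step 2: E(21) = (9 * 21 + 22) mod 26 = 211 mod 26 = 3.
Step 3: Convert 3 back to letter: D.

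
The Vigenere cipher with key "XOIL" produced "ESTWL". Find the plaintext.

Step 1: Extend key: XOILX
Step 2: Decrypt each letter (c - k) mod 26:
  E(4) - X(23) = (4-23) mod 26 = 7 = H
  S(18) - O(14) = (18-14) mod 26 = 4 = E
  T(19) - I(8) = (19-8) mod 26 = 11 = L
  W(22) - L(11) = (22-11) mod 26 = 11 = L
  L(11) - X(23) = (11-23) mod 26 = 14 = O
Plaintext: HELLO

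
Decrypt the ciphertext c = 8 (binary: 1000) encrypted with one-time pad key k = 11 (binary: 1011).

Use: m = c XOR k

Step 1: XOR ciphertext with key:
  Ciphertext: 1000
  Key:        1011
  XOR:        0011
Step 2: Plaintext = 0011 = 3 in decimal.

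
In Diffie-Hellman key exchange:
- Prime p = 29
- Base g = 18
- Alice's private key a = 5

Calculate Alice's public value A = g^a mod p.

Step 1: A = g^a mod p = 18^5 mod 29.
  18^1 mod 29 = 18
  18^2 mod 29 = (18 * 18) mod 29 = 5
  18^3 mod 29 = (5 * 18) mod 29 = 3
  18^4 mod 29 = (3 * 18) mod 29 = 25
  18^5 mod 29 = (25 * 18) mod 29 = 15
Result: A = 15.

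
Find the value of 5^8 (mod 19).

Step 1: Compute 5^8 mod 19 step by step, reducing modulo 19 at each step.
  5^1 mod 19 = 5
  5^2 mod 19 = (5 * 5) mod 19 = 6
  5^3 mod 19 = (6 * 5) mod 19 = 11
  5^4 mod 19 = (11 * 5) mod 19 = 17
  5^5 mod 19 = (17 * 5) mod 19 = 9
  5^6 mod 19 = (9 * 5) mod 19 = 7
  5^7 mod 19 = (7 * 5) mod 19 = 16
  5^8 mod 19 = (16 * 5) mod 19 = 4
Step 2: Result = 4.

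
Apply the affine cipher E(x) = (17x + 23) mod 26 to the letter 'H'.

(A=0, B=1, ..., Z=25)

Step 1: Convert 'H' to number: x = 7.
Step 2: E(7) = (17 * 7 + 23) mod 26 = 142 mod 26 = 12.
Step 3: Convert 12 back to letter: M.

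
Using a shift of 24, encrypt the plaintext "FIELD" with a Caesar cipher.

Step 1: For each letter, shift forward by 24 positions (mod 26).
  F (position 5) -> position (5+24) mod 26 = 3 -> D
  I (position 8) -> position (8+24) mod 26 = 6 -> G
  E (position 4) -> position (4+24) mod 26 = 2 -> C
  L (position 11) -> position (11+24) mod 26 = 9 -> J
  D (position 3) -> position (3+24) mod 26 = 1 -> B
Result: DGCJB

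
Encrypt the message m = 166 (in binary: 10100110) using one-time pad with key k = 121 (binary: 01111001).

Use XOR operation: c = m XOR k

Step 1: Write out the XOR operation bit by bit:
  Message: 10100110
  Key:     01111001
  XOR:     11011111
Step 2: Convert to decimal: 11011111 = 223.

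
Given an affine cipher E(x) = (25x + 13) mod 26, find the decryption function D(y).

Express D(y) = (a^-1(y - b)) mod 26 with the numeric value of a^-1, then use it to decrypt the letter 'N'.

Step 1: Find a^-1, the modular inverse of 25 mod 26.
Step 2: We need 25 * a^-1 = 1 (mod 26).
Step 3: 25 * 25 = 625 = 24 * 26 + 1, so a^-1 = 25.
Step 4: D(y) = 25(y - 13) mod 26.
Step 5: Apply to 'N' (y = 13): D(13) = 25 * (13 - 13) mod 26 = 25 * 0 mod 26 = 0 -> 'A'.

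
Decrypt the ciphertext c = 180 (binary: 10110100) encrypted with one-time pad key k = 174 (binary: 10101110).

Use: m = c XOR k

Step 1: XOR ciphertext with key:
  Ciphertext: 10110100
  Key:        10101110
  XOR:        00011010
Step 2: Plaintext = 00011010 = 26 in decimal.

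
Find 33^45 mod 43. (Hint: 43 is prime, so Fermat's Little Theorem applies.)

Step 1: Since 43 is prime, by Fermat's Little Theorem: 33^42 = 1 (mod 43).
Step 2: Reduce exponent: 45 mod 42 = 3.
Step 3: So 33^45 = 33^3 (mod 43).
Step 4: 33^3 mod 43 = 32.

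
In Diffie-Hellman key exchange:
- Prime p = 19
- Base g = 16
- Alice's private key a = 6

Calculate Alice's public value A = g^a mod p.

Step 1: A = g^a mod p = 16^6 mod 19.
  16^1 mod 19 = 16
  16^2 mod 19 = (16 * 16) mod 19 = 9
  16^3 mod 19 = (9 * 16) mod 19 = 11
  16^4 mod 19 = (11 * 16) mod 19 = 5
  16^5 mod 19 = (5 * 16) mod 19 = 4
  16^6 mod 19 = (4 * 16) mod 19 = 7
Result: A = 7.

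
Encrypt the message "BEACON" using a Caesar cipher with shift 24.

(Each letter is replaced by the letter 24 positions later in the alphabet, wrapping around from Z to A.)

Step 1: For each letter, shift forward by 24 positions (mod 26).
  B (position 1) -> position (1+24) mod 26 = 25 -> Z
  E (position 4) -> position (4+24) mod 26 = 2 -> C
  A (position 0) -> position (0+24) mod 26 = 24 -> Y
  C (position 2) -> position (2+24) mod 26 = 0 -> A
  O (position 14) -> position (14+24) mod 26 = 12 -> M
  N (position 13) -> position (13+24) mod 26 = 11 -> L
Result: ZCYAML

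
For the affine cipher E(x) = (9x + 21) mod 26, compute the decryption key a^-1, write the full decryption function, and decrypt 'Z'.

Step 1: Find a^-1, the modular inverse of 9 mod 26.
Step 2: We need 9 * a^-1 = 1 (mod 26).
Step 3: 9 * 3 = 27 = 1 * 26 + 1, so a^-1 = 3.
Step 4: D(y) = 3(y - 21) mod 26.
Step 5: Apply to 'Z' (y = 25): D(25) = 3 * (25 - 21) mod 26 = 3 * 4 mod 26 = 12 -> 'M'.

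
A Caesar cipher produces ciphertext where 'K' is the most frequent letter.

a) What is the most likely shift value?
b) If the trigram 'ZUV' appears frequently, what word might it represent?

Step 1: In English, 'E' is the most frequent letter (12.7%).
Step 2: The most frequent ciphertext letter is 'K' (position 10).
Step 3: Shift = (10 - 4) mod 26 = 6.
Step 4: Decrypt 'ZUV' by shifting back 6:
  Z -> T
  U -> O
  V -> P
Step 5: 'ZUV' decrypts to 'TOP'.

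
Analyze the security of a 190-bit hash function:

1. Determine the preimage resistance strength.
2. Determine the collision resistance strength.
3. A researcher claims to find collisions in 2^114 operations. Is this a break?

Step 1: Preimage resistance requires brute-force of 2^190 operations.
Step 2: Collision resistance (birthday bound) = 2^(190/2) = 2^95.
Step 3: The claimed attack costs 2^114 operations.
Step 4: Since 2^114 >= 2^95, the claimed attack is no faster than the generic birthday attack, so this does not break collision resistance.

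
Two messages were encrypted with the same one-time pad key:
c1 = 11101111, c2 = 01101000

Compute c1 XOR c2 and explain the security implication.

Step 1: c1 XOR c2 = (m1 XOR k) XOR (m2 XOR k).
Step 2: By XOR associativity/commutativity: = m1 XOR m2 XOR k XOR k = m1 XOR m2.
Step 3: 11101111 XOR 01101000 = 10000111 = 135.
Step 4: The key cancels out! An attacker learns m1 XOR m2 = 135, revealing the relationship between plaintexts.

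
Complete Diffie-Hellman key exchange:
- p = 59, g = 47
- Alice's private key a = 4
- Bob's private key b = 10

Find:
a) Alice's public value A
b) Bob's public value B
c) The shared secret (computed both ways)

Step 1: A = g^a mod p = 47^4 mod 59 = 27.
Step 2: B = g^b mod p = 47^10 mod 59 = 15.
Step 3: Alice computes s = B^a mod p = 15^4 mod 59 = 3.
Step 4: Bob computes s = A^b mod p = 27^10 mod 59 = 3.
Both sides agree: shared secret = 3.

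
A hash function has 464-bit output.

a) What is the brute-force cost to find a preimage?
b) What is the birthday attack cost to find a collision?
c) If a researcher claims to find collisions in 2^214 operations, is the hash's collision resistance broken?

Step 1: Preimage resistance requires brute-force of 2^464 operations.
Step 2: Collision resistance (birthday bound) = 2^(464/2) = 2^232.
Step 3: The claimed attack costs 2^214 operations.
Step 4: Since 2^214 < 2^232, the claimed attack beats the generic birthday bound, so collision resistance is broken.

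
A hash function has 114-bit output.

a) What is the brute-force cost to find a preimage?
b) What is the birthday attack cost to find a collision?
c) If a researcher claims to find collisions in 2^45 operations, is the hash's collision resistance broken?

Step 1: Preimage resistance requires brute-force of 2^114 operations.
Step 2: Collision resistance (birthday bound) = 2^(114/2) = 2^57.
Step 3: The claimed attack costs 2^45 operations.
Step 4: Since 2^45 < 2^57, the claimed attack beats the generic birthday bound, so collision resistance is broken.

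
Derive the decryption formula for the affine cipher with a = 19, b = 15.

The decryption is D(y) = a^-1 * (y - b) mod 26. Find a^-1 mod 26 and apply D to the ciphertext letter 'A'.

Step 1: Find a^-1, the modular inverse of 19 mod 26.
Step 2: We need 19 * a^-1 = 1 (mod 26).
Step 3: 19 * 11 = 209 = 8 * 26 + 1, so a^-1 = 11.
Step 4: D(y) = 11(y - 15) mod 26.
Step 5: Apply to 'A' (y = 0): D(0) = 11 * (0 - 15) mod 26 = 11 * -15 mod 26 = 17 -> 'R'.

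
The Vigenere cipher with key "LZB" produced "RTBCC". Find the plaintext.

Step 1: Extend key: LZBLZ
Step 2: Decrypt each letter (c - k) mod 26:
  R(17) - L(11) = (17-11) mod 26 = 6 = G
  T(19) - Z(25) = (19-25) mod 26 = 20 = U
  B(1) - B(1) = (1-1) mod 26 = 0 = A
  C(2) - L(11) = (2-11) mod 26 = 17 = R
  C(2) - Z(25) = (2-25) mod 26 = 3 = D
Plaintext: GUARD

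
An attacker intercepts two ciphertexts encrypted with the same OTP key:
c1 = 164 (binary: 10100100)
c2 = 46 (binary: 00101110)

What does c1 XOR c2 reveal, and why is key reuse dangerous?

Step 1: c1 XOR c2 = (m1 XOR k) XOR (m2 XOR k).
Step 2: By XOR associativity/commutativity: = m1 XOR m2 XOR k XOR k = m1 XOR m2.
Step 3: 10100100 XOR 00101110 = 10001010 = 138.
Step 4: The key cancels out! An attacker learns m1 XOR m2 = 138, revealing the relationship between plaintexts.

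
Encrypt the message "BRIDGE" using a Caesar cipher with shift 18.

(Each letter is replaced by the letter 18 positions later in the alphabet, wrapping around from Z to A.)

Step 1: For each letter, shift forward by 18 positions (mod 26).
  B (position 1) -> position (1+18) mod 26 = 19 -> T
  R (position 17) -> position (17+18) mod 26 = 9 -> J
  I (position 8) -> position (8+18) mod 26 = 0 -> A
  D (position 3) -> position (3+18) mod 26 = 21 -> V
  G (position 6) -> position (6+18) mod 26 = 24 -> Y
  E (position 4) -> position (4+18) mod 26 = 22 -> W
Result: TJAVYW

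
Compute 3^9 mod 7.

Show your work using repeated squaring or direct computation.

Step 1: Compute 3^9 mod 7 step by step, reducing modulo 7 at each step.
  3^1 mod 7 = 3
  3^2 mod 7 = (3 * 3) mod 7 = 2
  3^3 mod 7 = (2 * 3) mod 7 = 6
  3^4 mod 7 = (6 * 3) mod 7 = 4
  3^5 mod 7 = (4 * 3) mod 7 = 5
  3^6 mod 7 = (5 * 3) mod 7 = 1
  3^7 mod 7 = (1 * 3) mod 7 = 3
  3^8 mod 7 = (3 * 3) mod 7 = 2
  3^9 mod 7 = (2 * 3) mod 7 = 6
Step 2: Result = 6.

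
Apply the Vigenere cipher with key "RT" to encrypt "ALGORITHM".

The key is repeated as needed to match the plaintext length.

Step 1: Repeat key to match plaintext length:
  Plaintext: ALGORITHM
  Key:       RTRTRTRTR
Step 2: Encrypt each letter:
  A(0) + R(17) = (0+17) mod 26 = 17 = R
  L(11) + T(19) = (11+19) mod 26 = 4 = E
  G(6) + R(17) = (6+17) mod 26 = 23 = X
  O(14) + T(19) = (14+19) mod 26 = 7 = H
  R(17) + R(17) = (17+17) mod 26 = 8 = I
  I(8) + T(19) = (8+19) mod 26 = 1 = B
  T(19) + R(17) = (19+17) mod 26 = 10 = K
  H(7) + T(19) = (7+19) mod 26 = 0 = A
  M(12) + R(17) = (12+17) mod 26 = 3 = D
Ciphertext: REXHIBKAD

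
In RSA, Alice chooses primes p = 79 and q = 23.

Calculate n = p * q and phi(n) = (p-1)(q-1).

Step 1: n = p * q = 79 * 23 = 1817.
Step 2: phi(n) = (p-1)(q-1) = 78 * 22 = 1716.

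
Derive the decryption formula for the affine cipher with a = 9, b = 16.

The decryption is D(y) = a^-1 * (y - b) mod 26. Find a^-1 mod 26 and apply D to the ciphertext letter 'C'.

Step 1: Find a^-1, the modular inverse of 9 mod 26.
Step 2: We need 9 * a^-1 = 1 (mod 26).
Step 3: 9 * 3 = 27 = 1 * 26 + 1, so a^-1 = 3.
Step 4: D(y) = 3(y - 16) mod 26.
Step 5: Apply to 'C' (y = 2): D(2) = 3 * (2 - 16) mod 26 = 3 * -14 mod 26 = 10 -> 'K'.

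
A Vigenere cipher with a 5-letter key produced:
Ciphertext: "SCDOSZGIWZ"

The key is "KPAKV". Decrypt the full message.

Step 1: Key 'KPAKV' has length 5. Extended key: KPAKVKPAKV
Step 2: Decrypt each position:
  S(18) - K(10) = 8 = I
  C(2) - P(15) = 13 = N
  D(3) - A(0) = 3 = D
  O(14) - K(10) = 4 = E
  S(18) - V(21) = 23 = X
  Z(25) - K(10) = 15 = P
  G(6) - P(15) = 17 = R
  I(8) - A(0) = 8 = I
  W(22) - K(10) = 12 = M
  Z(25) - V(21) = 4 = E
Plaintext: INDEXPRIME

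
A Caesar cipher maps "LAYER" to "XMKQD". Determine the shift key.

Step 1: Compare first letters: L (position 11) -> X (position 23).
Step 2: Shift = (23 - 11) mod 26 = 12.
The shift value is 12.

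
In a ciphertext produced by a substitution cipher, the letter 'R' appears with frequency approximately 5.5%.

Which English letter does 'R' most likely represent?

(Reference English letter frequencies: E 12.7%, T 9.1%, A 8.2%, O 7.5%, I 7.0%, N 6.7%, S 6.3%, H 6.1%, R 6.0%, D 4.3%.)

Step 1: The observed frequency is 5.5%.
Step 2: Compare with English frequencies:
  E: 12.7% (difference: 7.2%)
  T: 9.1% (difference: 3.6%)
  A: 8.2% (difference: 2.7%)
  O: 7.5% (difference: 2.0%)
  I: 7.0% (difference: 1.5%)
  N: 6.7% (difference: 1.2%)
  S: 6.3% (difference: 0.8%)
  H: 6.1% (difference: 0.6%)
  R: 6.0% (difference: 0.5%) <-- closest
  D: 4.3% (difference: 1.2%)
Step 3: 'R' most likely represents 'R' (frequency 6.0%).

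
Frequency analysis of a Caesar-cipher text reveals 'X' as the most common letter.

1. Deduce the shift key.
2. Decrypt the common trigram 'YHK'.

Step 1: In English, 'E' is the most frequent letter (12.7%).
Step 2: The most frequent ciphertext letter is 'X' (position 23).
Step 3: Shift = (23 - 4) mod 26 = 19.
Step 4: Decrypt 'YHK' by shifting back 19:
  Y -> F
  H -> O
  K -> R
Step 5: 'YHK' decrypts to 'FOR'.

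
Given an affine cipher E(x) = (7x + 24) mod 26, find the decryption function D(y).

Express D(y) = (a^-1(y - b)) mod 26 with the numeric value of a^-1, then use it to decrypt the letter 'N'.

Step 1: Find a^-1, the modular inverse of 7 mod 26.
Step 2: We need 7 * a^-1 = 1 (mod 26).
Step 3: 7 * 15 = 105 = 4 * 26 + 1, so a^-1 = 15.
Step 4: D(y) = 15(y - 24) mod 26.
Step 5: Apply to 'N' (y = 13): D(13) = 15 * (13 - 24) mod 26 = 15 * -11 mod 26 = 17 -> 'R'.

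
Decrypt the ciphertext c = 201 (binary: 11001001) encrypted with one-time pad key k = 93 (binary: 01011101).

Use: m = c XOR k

Step 1: XOR ciphertext with key:
  Ciphertext: 11001001
  Key:        01011101
  XOR:        10010100
Step 2: Plaintext = 10010100 = 148 in decimal.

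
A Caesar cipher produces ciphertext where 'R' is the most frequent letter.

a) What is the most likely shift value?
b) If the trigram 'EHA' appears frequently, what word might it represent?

Step 1: In English, 'E' is the most frequent letter (12.7%).
Step 2: The most frequent ciphertext letter is 'R' (position 17).
Step 3: Shift = (17 - 4) mod 26 = 13.
Step 4: Decrypt 'EHA' by shifting back 13:
  E -> R
  H -> U
  A -> N
Step 5: 'EHA' decrypts to 'RUN'.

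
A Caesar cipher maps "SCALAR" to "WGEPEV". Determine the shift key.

Step 1: Compare first letters: S (position 18) -> W (position 22).
Step 2: Shift = (22 - 18) mod 26 = 4.
The shift value is 4.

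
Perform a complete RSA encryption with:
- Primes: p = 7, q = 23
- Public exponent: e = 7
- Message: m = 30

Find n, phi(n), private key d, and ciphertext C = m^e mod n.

Step 1: n = 7 * 23 = 161.
Step 2: phi(n) = (7-1)(23-1) = 6 * 22 = 132.
Step 3: Find d = 7^(-1) mod 132 = 19.
  Verify: 7 * 19 = 133 = 1 (mod 132).
Step 4: C = 30^7 mod 161 = 51.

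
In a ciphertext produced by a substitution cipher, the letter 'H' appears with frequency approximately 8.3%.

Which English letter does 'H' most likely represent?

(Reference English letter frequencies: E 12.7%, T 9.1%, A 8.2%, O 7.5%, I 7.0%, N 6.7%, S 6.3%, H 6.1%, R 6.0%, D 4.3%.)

Step 1: The observed frequency is 8.3%.
Step 2: Compare with English frequencies:
  E: 12.7% (difference: 4.4%)
  T: 9.1% (difference: 0.8%)
  A: 8.2% (difference: 0.1%) <-- closest
  O: 7.5% (difference: 0.8%)
  I: 7.0% (difference: 1.3%)
  N: 6.7% (difference: 1.6%)
  S: 6.3% (difference: 2.0%)
  H: 6.1% (difference: 2.2%)
  R: 6.0% (difference: 2.3%)
  D: 4.3% (difference: 4.0%)
Step 3: 'H' most likely represents 'A' (frequency 8.2%).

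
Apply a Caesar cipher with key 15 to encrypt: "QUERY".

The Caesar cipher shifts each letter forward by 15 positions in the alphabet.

Step 1: For each letter, shift forward by 15 positions (mod 26).
  Q (position 16) -> position (16+15) mod 26 = 5 -> F
  U (position 20) -> position (20+15) mod 26 = 9 -> J
  E (position 4) -> position (4+15) mod 26 = 19 -> T
  R (position 17) -> position (17+15) mod 26 = 6 -> G
  Y (position 24) -> position (24+15) mod 26 = 13 -> N
Result: FJTGN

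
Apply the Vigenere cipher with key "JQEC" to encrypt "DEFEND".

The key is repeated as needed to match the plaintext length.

Step 1: Repeat key to match plaintext length:
  Plaintext: DEFEND
  Key:       JQECJQ
Step 2: Encrypt each letter:
  D(3) + J(9) = (3+9) mod 26 = 12 = M
  E(4) + Q(16) = (4+16) mod 26 = 20 = U
  F(5) + E(4) = (5+4) mod 26 = 9 = J
  E(4) + C(2) = (4+2) mod 26 = 6 = G
  N(13) + J(9) = (13+9) mod 26 = 22 = W
  D(3) + Q(16) = (3+16) mod 26 = 19 = T
Ciphertext: MUJGWT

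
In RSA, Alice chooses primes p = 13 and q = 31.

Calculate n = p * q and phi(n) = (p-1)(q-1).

Step 1: n = p * q = 13 * 31 = 403.
Step 2: phi(n) = (p-1)(q-1) = 12 * 30 = 360.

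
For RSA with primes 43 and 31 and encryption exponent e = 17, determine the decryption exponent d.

Step 1: n = 43 * 31 = 1333.
Step 2: phi(n) = 42 * 30 = 1260.
Step 3: Find d such that 17 * d = 1 (mod 1260).
Step 4: d = 17^(-1) mod 1260 = 593.
Verification: 17 * 593 = 10081 = 8 * 1260 + 1.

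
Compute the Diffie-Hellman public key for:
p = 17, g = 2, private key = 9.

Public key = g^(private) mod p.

Step 1: A = g^a mod p = 2^9 mod 17.
  2^1 mod 17 = 2
  2^2 mod 17 = (2 * 2) mod 17 = 4
  2^3 mod 17 = (4 * 2) mod 17 = 8
  2^4 mod 17 = (8 * 2) mod 17 = 16
  2^5 mod 17 = (16 * 2) mod 17 = 15
  2^6 mod 17 = (15 * 2) mod 17 = 13
  2^7 mod 17 = (13 * 2) mod 17 = 9
  2^8 mod 17 = (9 * 2) mod 17 = 1
  2^9 mod 17 = (1 * 2) mod 17 = 2
Result: A = 2.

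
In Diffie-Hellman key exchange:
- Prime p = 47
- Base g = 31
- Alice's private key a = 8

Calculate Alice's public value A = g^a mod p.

Step 1: A = g^a mod p = 31^8 mod 47.
  31^1 mod 47 = 31
  31^2 mod 47 = (31 * 31) mod 47 = 21
  31^3 mod 47 = (21 * 31) mod 47 = 40
  31^4 mod 47 = (40 * 31) mod 47 = 18
  31^5 mod 47 = (18 * 31) mod 47 = 41
  31^6 mod 47 = (41 * 31) mod 47 = 2
  31^7 mod 47 = (2 * 31) mod 47 = 15
  31^8 mod 47 = (15 * 31) mod 47 = 42
Result: A = 42.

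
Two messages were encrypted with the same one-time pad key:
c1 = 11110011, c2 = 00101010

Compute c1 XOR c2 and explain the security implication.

Step 1: c1 XOR c2 = (m1 XOR k) XOR (m2 XOR k).
Step 2: By XOR associativity/commutativity: = m1 XOR m2 XOR k XOR k = m1 XOR m2.
Step 3: 11110011 XOR 00101010 = 11011001 = 217.
Step 4: The key cancels out! An attacker learns m1 XOR m2 = 217, revealing the relationship between plaintexts.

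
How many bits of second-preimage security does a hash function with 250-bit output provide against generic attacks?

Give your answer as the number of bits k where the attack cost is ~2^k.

Step 1: The hash has a 250-bit output.
Step 2: Second-preimage resistance means: given a specific input x, it should be infeasible to find a different y with h(y) = h(x).
With a 250-bit output, a generic search for a second preimage costs about 2^250 evaluations (each trial matches the fixed target with probability 2^-250).
Step 3: Security level = 250 bits.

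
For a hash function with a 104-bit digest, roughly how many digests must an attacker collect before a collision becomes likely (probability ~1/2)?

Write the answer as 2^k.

Step 1: The birthday paradox gives collision probability ~50% after sqrt(2^n) = 2^(n/2) hashes.
Step 2: For 104-bit output: 2^(104/2) = 2^52.
Step 3: Approximately 2^52 hash computations needed.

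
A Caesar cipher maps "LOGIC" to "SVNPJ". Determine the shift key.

Step 1: Compare first letters: L (position 11) -> S (position 18).
Step 2: Shift = (18 - 11) mod 26 = 7.
The shift value is 7.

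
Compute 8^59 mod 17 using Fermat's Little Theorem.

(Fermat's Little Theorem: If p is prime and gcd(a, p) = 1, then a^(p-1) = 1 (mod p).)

Step 1: Since 17 is prime, by Fermat's Little Theorem: 8^16 = 1 (mod 17).
Step 2: Reduce exponent: 59 mod 16 = 11.
Step 3: So 8^59 = 8^11 (mod 17).
Step 4: 8^11 mod 17 = 2.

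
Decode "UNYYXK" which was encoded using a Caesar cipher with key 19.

Step 1: Reverse the shift by subtracting 19 from each letter position.
  U (position 20) -> position (20-19) mod 26 = 1 -> B
  N (position 13) -> position (13-19) mod 26 = 20 -> U
  Y (position 24) -> position (24-19) mod 26 = 5 -> F
  Y (position 24) -> position (24-19) mod 26 = 5 -> F
  X (position 23) -> position (23-19) mod 26 = 4 -> E
  K (position 10) -> position (10-19) mod 26 = 17 -> R
Decrypted message: BUFFER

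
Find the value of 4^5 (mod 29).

Step 1: Compute 4^5 mod 29 step by step, reducing modulo 29 at each step.
  4^1 mod 29 = 4
  4^2 mod 29 = (4 * 4) mod 29 = 16
  4^3 mod 29 = (16 * 4) mod 29 = 6
  4^4 mod 29 = (6 * 4) mod 29 = 24
  4^5 mod 29 = (24 * 4) mod 29 = 9
Step 2: Result = 9.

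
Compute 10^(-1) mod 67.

Step 1: We need x such that 10 * x = 1 (mod 67).
Step 2: Using the extended Euclidean algorithm or trial:
  10 * 47 = 470 = 7 * 67 + 1.
Step 3: Since 470 mod 67 = 1, the inverse is x = 47.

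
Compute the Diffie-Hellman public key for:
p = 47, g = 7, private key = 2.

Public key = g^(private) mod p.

Step 1: A = g^a mod p = 7^2 mod 47.
  7^1 mod 47 = 7
  7^2 mod 47 = (7 * 7) mod 47 = 2
Result: A = 2.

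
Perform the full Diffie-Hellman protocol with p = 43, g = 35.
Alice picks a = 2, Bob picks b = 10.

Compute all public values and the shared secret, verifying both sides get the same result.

Step 1: A = g^a mod p = 35^2 mod 43 = 21.
Step 2: B = g^b mod p = 35^10 mod 43 = 4.
Step 3: Alice computes s = B^a mod p = 4^2 mod 43 = 16.
Step 4: Bob computes s = A^b mod p = 21^10 mod 43 = 16.
Both sides agree: shared secret = 16.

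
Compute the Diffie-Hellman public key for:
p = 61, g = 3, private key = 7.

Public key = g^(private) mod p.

Step 1: A = g^a mod p = 3^7 mod 61.
  3^1 mod 61 = 3
  3^2 mod 61 = (3 * 3) mod 61 = 9
  3^3 mod 61 = (9 * 3) mod 61 = 27
  3^4 mod 61 = (27 * 3) mod 61 = 20
  3^5 mod 61 = (20 * 3) mod 61 = 60
  3^6 mod 61 = (60 * 3) mod 61 = 58
  3^7 mod 61 = (58 * 3) mod 61 = 52
Result: A = 52.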